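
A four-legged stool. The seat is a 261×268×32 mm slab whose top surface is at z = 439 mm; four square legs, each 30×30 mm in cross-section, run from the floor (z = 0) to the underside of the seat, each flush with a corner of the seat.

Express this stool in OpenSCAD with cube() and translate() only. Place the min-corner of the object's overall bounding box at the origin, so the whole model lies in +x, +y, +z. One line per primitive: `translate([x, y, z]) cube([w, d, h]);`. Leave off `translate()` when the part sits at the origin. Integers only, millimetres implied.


translate([0, 0, 407]) cube([261, 268, 32]);
cube([30, 30, 407]);
translate([231, 0, 0]) cube([30, 30, 407]);
translate([0, 238, 0]) cube([30, 30, 407]);
translate([231, 238, 0]) cube([30, 30, 407]);


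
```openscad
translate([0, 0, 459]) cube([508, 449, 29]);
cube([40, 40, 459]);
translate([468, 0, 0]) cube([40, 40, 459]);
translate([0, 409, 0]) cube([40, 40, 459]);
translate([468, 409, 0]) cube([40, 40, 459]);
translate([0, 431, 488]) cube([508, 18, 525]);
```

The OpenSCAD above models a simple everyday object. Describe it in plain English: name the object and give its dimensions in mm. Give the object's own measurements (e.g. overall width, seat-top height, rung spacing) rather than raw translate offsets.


A chair. The seat is a 508×449×29 mm slab with its top at z = 488 mm, on four 40×40 mm corner legs (flush with the seat edges, standing on z = 0). A flat backrest 18 mm thick, 525 mm tall, spans the full seat width and rises from the seat top along its +y edge, rear face flush with the rear of the seat.


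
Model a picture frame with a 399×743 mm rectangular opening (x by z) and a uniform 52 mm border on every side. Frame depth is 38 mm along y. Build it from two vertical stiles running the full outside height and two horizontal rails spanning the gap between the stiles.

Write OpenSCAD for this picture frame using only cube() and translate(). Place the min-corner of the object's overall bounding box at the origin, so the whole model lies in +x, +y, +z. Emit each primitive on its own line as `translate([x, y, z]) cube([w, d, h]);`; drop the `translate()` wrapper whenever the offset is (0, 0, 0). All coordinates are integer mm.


cube([52, 38, 847]);
translate([451, 0, 0]) cube([52, 38, 847]);
translate([52, 0, 0]) cube([399, 38, 52]);
translate([52, 0, 795]) cube([399, 38, 52]);


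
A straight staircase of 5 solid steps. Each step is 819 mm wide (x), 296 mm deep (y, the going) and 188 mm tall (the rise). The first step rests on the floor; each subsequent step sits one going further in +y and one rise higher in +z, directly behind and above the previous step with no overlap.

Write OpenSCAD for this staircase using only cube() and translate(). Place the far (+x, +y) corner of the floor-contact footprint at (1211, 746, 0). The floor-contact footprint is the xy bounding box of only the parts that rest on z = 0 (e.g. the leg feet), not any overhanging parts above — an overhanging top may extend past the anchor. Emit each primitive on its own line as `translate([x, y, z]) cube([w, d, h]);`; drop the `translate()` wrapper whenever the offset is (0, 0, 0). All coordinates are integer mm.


translate([392, 450, 0]) cube([819, 296, 188]);
translate([392, 746, 188]) cube([819, 296, 188]);
translate([392, 1042, 376]) cube([819, 296, 188]);
translate([392, 1338, 564]) cube([819, 296, 188]);
translate([392, 1634, 752]) cube([819, 296, 188]);


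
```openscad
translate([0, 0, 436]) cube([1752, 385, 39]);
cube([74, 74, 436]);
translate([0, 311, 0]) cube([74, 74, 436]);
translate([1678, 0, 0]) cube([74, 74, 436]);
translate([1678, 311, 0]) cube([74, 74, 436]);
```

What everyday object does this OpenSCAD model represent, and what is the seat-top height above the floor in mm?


A bench. The seat-top height is 475 mm.

A long slab on four corner posts — a bench. The slab sits at z = 436 with thickness 39, so the top is 436 + 39 = 475 mm.


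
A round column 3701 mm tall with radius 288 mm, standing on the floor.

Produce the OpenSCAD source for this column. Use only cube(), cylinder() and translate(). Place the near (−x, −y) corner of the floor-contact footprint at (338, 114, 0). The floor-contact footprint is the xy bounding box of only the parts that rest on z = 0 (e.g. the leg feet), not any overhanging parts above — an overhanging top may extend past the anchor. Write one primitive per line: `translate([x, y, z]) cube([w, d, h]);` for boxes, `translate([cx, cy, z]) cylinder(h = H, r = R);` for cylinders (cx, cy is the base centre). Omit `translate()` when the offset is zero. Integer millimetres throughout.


translate([626, 402, 0]) cylinder(h = 3701, r = 288);


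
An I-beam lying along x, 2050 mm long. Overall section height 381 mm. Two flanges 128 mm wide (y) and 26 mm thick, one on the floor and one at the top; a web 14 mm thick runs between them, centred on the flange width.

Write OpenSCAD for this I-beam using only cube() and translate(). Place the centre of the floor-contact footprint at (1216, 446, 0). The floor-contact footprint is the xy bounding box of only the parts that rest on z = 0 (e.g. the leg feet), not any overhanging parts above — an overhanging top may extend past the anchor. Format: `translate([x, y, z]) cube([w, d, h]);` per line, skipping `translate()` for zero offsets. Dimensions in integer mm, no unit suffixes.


translate([191, 382, 0]) cube([2050, 128, 26]);
translate([191, 439, 26]) cube([2050, 14, 329]);
translate([191, 382, 355]) cube([2050, 128, 26]);


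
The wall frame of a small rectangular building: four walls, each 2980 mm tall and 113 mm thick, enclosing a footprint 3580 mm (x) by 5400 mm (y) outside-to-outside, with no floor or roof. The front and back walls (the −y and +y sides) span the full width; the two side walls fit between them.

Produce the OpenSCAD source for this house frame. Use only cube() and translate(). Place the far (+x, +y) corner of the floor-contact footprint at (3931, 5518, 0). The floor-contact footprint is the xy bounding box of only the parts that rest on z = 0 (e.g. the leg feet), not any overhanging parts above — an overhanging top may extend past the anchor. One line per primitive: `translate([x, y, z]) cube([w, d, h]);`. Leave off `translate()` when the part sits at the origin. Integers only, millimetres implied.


translate([351, 118, 0]) cube([3580, 113, 2980]);
translate([351, 5405, 0]) cube([3580, 113, 2980]);
translate([351, 231, 0]) cube([113, 5174, 2980]);
translate([3818, 231, 0]) cube([113, 5174, 2980]);


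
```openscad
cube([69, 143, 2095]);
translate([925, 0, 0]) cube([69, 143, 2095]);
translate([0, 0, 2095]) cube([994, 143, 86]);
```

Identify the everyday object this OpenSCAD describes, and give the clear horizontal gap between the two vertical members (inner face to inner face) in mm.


A door frame. The clear opening width is 856 mm.

Two 2095 mm tall posts with a header on top — a door frame. The left jamb is 69 mm wide at x = 0; the right jamb starts at x = 925. The clear opening is 925 − 69 = 856 mm.


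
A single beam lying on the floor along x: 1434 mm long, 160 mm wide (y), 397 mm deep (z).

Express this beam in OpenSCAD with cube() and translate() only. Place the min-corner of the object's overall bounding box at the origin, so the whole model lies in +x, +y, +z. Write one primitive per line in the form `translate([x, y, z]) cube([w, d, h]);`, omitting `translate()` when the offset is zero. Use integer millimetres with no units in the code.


cube([1434, 160, 397]);


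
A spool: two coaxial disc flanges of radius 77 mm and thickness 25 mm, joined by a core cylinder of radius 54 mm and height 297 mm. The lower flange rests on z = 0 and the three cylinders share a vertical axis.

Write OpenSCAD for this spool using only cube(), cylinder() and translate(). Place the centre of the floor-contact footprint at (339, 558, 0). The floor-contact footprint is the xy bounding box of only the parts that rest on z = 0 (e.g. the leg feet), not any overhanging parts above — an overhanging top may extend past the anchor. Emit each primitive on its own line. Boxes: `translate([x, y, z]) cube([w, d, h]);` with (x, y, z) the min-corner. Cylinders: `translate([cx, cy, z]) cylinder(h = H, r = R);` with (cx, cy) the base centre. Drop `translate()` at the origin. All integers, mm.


translate([339, 558, 0]) cylinder(h = 25, r = 77);
translate([339, 558, 25]) cylinder(h = 297, r = 54);
translate([339, 558, 322]) cylinder(h = 25, r = 77);


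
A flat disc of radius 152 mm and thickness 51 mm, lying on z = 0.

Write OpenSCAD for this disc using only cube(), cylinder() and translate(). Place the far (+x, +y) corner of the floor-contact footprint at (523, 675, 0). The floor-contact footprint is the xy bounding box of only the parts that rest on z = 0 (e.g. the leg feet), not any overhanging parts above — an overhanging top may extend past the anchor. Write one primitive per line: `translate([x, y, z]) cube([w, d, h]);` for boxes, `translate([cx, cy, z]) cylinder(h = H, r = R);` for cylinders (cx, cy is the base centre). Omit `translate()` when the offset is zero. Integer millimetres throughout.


translate([371, 523, 0]) cylinder(h = 51, r = 152);


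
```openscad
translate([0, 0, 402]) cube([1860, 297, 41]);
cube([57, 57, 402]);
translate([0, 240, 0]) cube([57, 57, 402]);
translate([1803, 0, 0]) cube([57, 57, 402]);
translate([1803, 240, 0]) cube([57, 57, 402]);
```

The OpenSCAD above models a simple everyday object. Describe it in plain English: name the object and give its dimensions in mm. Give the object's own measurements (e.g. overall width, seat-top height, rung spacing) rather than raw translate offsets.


A bench: a 1860×297 mm seat slab, 41 mm thick, top at z = 443 mm, on four 57×57 mm square legs flush with the seat corners and standing on z = 0.


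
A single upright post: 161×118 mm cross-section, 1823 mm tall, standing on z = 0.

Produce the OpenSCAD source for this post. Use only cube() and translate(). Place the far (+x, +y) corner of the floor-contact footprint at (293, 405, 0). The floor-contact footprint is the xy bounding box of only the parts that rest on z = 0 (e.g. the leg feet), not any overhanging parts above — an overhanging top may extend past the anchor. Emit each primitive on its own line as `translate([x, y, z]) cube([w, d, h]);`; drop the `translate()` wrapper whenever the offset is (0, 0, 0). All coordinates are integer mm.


translate([132, 287, 0]) cube([161, 118, 1823]);


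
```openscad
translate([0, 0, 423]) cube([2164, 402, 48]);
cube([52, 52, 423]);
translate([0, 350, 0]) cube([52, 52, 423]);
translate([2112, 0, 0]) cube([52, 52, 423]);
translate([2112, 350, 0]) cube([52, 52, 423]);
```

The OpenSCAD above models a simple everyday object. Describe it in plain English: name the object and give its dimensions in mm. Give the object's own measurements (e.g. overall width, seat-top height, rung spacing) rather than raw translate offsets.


A long wooden bench with a 2164 mm (x) × 402 mm (y) seat, 48 mm thick, its top surface 471 mm above the floor. Four 52 mm square legs at the seat corners, flush with the edges, run from z = 0 to the seat underside.


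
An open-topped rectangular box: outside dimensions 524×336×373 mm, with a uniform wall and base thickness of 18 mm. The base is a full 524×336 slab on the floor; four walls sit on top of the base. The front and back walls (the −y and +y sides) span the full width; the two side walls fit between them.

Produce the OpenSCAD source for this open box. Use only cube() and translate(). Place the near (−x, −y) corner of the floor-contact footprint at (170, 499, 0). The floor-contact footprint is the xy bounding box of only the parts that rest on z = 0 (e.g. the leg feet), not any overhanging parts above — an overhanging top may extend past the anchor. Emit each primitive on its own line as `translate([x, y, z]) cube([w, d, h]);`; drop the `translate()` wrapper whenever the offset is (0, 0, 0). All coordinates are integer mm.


translate([170, 499, 0]) cube([524, 336, 18]);
translate([170, 499, 18]) cube([524, 18, 355]);
translate([170, 817, 18]) cube([524, 18, 355]);
translate([170, 517, 18]) cube([18, 300, 355]);
translate([676, 517, 18]) cube([18, 300, 355]);


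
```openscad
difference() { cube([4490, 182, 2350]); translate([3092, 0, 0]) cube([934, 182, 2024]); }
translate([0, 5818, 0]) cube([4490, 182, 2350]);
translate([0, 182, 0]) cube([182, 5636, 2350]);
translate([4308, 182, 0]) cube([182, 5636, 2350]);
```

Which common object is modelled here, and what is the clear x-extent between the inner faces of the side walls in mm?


A single room. The interior width is 4126 mm.

Four walls enclosing a rectangle with a door in the front wall — a room. Outside width 4490 minus two 182 mm walls gives 4126 mm.


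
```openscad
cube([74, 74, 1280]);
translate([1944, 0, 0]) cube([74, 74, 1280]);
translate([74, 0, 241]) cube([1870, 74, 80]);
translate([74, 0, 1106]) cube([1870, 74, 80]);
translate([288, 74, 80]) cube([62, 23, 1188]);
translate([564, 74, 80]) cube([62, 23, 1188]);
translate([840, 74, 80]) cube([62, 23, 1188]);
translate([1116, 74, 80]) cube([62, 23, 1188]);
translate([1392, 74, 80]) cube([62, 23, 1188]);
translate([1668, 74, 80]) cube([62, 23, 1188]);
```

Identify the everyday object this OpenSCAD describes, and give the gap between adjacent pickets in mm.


A fence section. The picket gap is 214 mm.

Two posts, two rails, 6 pickets — a fence section. Span 1870 mm holds 6 pickets of 62 mm with 7 equal gaps: ⌊(1870 − 6·62) / 7⌋ = 214 mm.


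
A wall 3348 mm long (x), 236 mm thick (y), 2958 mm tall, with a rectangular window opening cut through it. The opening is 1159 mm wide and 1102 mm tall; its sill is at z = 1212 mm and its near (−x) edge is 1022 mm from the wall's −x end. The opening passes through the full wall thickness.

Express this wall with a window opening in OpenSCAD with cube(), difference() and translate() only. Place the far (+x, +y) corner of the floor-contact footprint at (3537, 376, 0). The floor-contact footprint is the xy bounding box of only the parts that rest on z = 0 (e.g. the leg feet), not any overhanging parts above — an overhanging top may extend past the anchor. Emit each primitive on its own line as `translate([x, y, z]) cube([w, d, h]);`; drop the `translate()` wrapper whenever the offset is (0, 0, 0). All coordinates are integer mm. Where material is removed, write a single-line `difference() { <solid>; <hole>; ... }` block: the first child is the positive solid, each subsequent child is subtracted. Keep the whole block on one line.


difference() { translate([189, 140, 0]) cube([3348, 236, 2958]); translate([1211, 140, 1212]) cube([1159, 236, 1102]); }


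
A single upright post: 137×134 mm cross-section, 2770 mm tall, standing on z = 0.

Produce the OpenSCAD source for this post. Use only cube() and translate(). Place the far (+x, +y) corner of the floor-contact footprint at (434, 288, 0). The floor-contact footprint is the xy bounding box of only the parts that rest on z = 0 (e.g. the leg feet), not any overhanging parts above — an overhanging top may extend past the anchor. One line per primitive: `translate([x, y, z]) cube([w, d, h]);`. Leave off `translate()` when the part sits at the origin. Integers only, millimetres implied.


translate([297, 154, 0]) cube([137, 134, 2770]);


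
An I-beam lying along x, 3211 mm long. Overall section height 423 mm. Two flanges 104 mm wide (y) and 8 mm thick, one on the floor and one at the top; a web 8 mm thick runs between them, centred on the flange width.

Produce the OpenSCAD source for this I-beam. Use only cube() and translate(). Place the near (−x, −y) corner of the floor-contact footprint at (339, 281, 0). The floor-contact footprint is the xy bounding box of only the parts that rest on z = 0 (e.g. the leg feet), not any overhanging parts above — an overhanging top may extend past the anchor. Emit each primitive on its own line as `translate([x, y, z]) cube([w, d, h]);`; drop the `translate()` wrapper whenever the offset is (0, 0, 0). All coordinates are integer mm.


translate([339, 281, 0]) cube([3211, 104, 8]);
translate([339, 329, 8]) cube([3211, 8, 407]);
translate([339, 281, 415]) cube([3211, 104, 8]);


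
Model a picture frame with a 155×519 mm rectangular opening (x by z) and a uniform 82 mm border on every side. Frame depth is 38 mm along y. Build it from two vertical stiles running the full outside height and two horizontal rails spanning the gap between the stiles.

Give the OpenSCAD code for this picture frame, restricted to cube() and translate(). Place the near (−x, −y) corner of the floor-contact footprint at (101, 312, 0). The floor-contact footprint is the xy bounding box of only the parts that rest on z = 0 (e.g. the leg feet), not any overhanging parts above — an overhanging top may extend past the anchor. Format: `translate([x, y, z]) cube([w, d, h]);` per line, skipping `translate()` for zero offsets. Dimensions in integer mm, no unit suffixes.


translate([101, 312, 0]) cube([82, 38, 683]);
translate([338, 312, 0]) cube([82, 38, 683]);
translate([183, 312, 0]) cube([155, 38, 82]);
translate([183, 312, 601]) cube([155, 38, 82]);


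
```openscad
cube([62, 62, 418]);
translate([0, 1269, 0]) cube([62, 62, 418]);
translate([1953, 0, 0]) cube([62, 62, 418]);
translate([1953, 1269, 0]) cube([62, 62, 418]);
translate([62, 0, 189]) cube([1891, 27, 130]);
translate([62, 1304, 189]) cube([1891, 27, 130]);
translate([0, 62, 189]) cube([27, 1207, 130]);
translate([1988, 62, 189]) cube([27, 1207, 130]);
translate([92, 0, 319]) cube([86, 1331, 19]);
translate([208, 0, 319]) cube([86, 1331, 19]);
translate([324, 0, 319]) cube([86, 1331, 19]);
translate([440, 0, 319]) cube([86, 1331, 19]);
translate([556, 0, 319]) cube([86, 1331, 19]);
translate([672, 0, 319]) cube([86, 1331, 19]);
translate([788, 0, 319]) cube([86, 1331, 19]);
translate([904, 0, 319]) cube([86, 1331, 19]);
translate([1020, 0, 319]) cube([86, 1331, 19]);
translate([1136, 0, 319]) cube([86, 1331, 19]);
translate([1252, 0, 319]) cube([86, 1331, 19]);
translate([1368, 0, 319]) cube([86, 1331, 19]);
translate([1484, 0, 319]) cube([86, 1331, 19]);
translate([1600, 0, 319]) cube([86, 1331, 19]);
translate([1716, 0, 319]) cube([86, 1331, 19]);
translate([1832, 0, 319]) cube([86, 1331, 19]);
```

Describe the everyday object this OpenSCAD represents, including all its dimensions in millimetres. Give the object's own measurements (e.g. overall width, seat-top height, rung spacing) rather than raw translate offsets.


A bed frame 2015 mm long (x) by 1331 mm wide (y). Four 62×62 mm corner posts, 418 mm tall, at the corners of the footprint. Four rails of 27 mm thickness and 130 mm height run between adjacent posts with their undersides at z = 189 mm, their outer faces flush with the outside of the frame (the two x-running rails run between the posts' inner faces; the two y-running rails run between the posts' inner faces). 16 slats, each 86 mm wide (x) and 19 mm thick, lie across the top of the two x-running rails, running the full 1331 mm width of the frame in y; along x they sit between the end posts with a 30 mm gap after the −x posts and between neighbouring slats, leaving 35 mm before the +x posts.


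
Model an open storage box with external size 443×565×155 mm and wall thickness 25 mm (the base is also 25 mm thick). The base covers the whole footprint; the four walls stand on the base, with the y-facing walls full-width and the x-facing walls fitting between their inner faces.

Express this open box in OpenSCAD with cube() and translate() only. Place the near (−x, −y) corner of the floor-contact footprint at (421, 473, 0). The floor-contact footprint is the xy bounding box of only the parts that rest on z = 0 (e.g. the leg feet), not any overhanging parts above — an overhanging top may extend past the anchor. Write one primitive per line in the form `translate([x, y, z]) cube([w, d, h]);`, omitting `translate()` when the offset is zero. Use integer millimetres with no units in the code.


translate([421, 473, 0]) cube([443, 565, 25]);
translate([421, 473, 25]) cube([443, 25, 130]);
translate([421, 1013, 25]) cube([443, 25, 130]);
translate([421, 498, 25]) cube([25, 515, 130]);
translate([839, 498, 25]) cube([25, 515, 130]);


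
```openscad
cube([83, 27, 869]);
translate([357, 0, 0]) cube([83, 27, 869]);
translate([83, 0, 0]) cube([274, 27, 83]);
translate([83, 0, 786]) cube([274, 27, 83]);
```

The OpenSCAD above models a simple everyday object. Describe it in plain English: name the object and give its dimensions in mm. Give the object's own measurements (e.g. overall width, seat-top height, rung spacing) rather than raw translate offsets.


A rectangular picture frame lying in the x–z plane (depth along y). The opening is 274 mm wide (x) by 703 mm tall (z), surrounded by a border 83 mm wide on all four sides. The frame is 27 mm deep and is made of two full-height vertical stiles with two horizontal rails fitted between them.


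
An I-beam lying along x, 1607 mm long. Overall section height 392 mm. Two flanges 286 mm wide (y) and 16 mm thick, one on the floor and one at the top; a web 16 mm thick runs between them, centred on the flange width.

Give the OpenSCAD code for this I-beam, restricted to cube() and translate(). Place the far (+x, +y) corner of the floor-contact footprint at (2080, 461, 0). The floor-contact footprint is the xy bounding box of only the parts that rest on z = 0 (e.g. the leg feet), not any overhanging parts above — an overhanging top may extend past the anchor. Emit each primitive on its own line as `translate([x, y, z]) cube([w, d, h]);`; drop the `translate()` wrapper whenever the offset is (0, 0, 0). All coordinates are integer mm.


translate([473, 175, 0]) cube([1607, 286, 16]);
translate([473, 310, 16]) cube([1607, 16, 360]);
translate([473, 175, 376]) cube([1607, 286, 16]);


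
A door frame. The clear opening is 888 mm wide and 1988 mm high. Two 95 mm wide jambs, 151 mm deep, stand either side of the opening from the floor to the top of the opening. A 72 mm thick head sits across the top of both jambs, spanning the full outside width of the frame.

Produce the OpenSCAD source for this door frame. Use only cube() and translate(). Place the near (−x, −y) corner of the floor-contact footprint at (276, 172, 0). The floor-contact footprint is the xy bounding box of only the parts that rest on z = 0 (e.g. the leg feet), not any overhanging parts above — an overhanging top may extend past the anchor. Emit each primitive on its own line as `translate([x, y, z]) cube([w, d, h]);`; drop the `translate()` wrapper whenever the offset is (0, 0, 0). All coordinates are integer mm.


translate([276, 172, 0]) cube([95, 151, 1988]);
translate([1259, 172, 0]) cube([95, 151, 1988]);
translate([276, 172, 1988]) cube([1078, 151, 72]);


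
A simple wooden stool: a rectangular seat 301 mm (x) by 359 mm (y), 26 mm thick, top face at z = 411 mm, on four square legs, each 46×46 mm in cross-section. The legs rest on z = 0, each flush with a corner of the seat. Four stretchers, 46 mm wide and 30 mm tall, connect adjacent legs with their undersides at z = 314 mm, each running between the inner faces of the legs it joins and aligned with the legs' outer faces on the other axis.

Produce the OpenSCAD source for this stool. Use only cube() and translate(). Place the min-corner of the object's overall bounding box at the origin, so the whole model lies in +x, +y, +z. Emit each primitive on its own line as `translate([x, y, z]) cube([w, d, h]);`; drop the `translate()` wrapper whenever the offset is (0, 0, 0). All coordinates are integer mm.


translate([0, 0, 385]) cube([301, 359, 26]);
cube([46, 46, 385]);
translate([255, 0, 0]) cube([46, 46, 385]);
translate([0, 313, 0]) cube([46, 46, 385]);
translate([255, 313, 0]) cube([46, 46, 385]);
translate([46, 0, 314]) cube([209, 46, 30]);
translate([46, 313, 314]) cube([209, 46, 30]);
translate([0, 46, 314]) cube([46, 267, 30]);
translate([255, 46, 314]) cube([46, 267, 30]);


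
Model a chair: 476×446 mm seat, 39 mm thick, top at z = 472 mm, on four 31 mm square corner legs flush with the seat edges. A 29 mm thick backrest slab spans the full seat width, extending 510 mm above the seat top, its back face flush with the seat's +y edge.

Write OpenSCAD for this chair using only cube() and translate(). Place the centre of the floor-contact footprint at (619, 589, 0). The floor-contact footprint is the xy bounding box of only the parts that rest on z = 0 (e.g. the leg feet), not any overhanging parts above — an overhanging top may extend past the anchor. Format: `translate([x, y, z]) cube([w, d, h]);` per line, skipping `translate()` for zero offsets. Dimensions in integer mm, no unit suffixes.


translate([381, 366, 433]) cube([476, 446, 39]);
translate([381, 366, 0]) cube([31, 31, 433]);
translate([826, 366, 0]) cube([31, 31, 433]);
translate([381, 781, 0]) cube([31, 31, 433]);
translate([826, 781, 0]) cube([31, 31, 433]);
translate([381, 783, 472]) cube([476, 29, 510]);


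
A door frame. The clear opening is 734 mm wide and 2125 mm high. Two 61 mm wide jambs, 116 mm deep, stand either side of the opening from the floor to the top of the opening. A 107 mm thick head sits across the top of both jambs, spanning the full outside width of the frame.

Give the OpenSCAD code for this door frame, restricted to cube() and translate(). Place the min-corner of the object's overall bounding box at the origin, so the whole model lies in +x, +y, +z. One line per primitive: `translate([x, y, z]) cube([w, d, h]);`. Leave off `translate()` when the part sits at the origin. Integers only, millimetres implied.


cube([61, 116, 2125]);
translate([795, 0, 0]) cube([61, 116, 2125]);
translate([0, 0, 2125]) cube([856, 116, 107]);


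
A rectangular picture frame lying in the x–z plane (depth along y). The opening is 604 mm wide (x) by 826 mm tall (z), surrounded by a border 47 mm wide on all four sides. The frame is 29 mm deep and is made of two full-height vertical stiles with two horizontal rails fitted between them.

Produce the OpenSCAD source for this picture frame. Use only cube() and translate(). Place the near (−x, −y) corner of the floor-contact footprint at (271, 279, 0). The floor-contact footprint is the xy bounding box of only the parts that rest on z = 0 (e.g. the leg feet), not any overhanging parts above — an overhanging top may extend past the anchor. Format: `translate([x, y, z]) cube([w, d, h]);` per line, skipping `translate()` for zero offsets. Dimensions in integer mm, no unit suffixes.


translate([271, 279, 0]) cube([47, 29, 920]);
translate([922, 279, 0]) cube([47, 29, 920]);
translate([318, 279, 0]) cube([604, 29, 47]);
translate([318, 279, 873]) cube([604, 29, 47]);


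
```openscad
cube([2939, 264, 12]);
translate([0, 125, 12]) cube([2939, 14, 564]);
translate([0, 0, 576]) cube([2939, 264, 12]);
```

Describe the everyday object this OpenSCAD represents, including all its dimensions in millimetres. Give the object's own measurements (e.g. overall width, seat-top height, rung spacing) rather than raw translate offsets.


An I-beam lying along x, 2939 mm long. Overall section height 588 mm. Two flanges 264 mm wide (y) and 12 mm thick, one on the floor and one at the top; a web 14 mm thick runs between them, centred on the flange width.


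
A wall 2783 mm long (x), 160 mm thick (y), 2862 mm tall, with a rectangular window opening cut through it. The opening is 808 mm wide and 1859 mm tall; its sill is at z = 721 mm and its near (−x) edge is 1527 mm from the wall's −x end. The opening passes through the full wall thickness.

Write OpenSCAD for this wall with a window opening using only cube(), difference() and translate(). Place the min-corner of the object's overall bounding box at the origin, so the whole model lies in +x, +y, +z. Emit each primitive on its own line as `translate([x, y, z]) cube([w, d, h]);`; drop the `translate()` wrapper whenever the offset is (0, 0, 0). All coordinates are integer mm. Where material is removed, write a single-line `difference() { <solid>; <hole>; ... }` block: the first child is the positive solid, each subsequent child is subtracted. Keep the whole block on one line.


difference() { cube([2783, 160, 2862]); translate([1527, 0, 721]) cube([808, 160, 1859]); }


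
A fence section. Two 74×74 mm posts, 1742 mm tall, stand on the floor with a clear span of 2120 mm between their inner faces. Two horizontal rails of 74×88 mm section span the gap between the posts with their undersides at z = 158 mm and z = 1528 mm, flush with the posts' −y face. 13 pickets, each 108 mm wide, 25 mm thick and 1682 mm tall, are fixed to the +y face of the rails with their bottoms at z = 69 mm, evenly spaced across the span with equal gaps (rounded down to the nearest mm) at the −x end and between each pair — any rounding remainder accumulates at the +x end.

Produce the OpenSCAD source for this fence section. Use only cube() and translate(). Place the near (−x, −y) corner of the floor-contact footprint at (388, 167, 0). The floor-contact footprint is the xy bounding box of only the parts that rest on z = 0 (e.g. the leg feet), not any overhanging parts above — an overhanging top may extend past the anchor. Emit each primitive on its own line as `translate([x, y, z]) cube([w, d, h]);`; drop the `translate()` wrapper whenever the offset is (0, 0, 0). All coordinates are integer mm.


translate([388, 167, 0]) cube([74, 74, 1742]);
translate([2582, 167, 0]) cube([74, 74, 1742]);
translate([462, 167, 158]) cube([2120, 74, 88]);
translate([462, 167, 1528]) cube([2120, 74, 88]);
translate([513, 241, 69]) cube([108, 25, 1682]);
translate([672, 241, 69]) cube([108, 25, 1682]);
translate([831, 241, 69]) cube([108, 25, 1682]);
translate([990, 241, 69]) cube([108, 25, 1682]);
translate([1149, 241, 69]) cube([108, 25, 1682]);
translate([1308, 241, 69]) cube([108, 25, 1682]);
translate([1467, 241, 69]) cube([108, 25, 1682]);
translate([1626, 241, 69]) cube([108, 25, 1682]);
translate([1785, 241, 69]) cube([108, 25, 1682]);
translate([1944, 241, 69]) cube([108, 25, 1682]);
translate([2103, 241, 69]) cube([108, 25, 1682]);
translate([2262, 241, 69]) cube([108, 25, 1682]);
translate([2421, 241, 69]) cube([108, 25, 1682]);


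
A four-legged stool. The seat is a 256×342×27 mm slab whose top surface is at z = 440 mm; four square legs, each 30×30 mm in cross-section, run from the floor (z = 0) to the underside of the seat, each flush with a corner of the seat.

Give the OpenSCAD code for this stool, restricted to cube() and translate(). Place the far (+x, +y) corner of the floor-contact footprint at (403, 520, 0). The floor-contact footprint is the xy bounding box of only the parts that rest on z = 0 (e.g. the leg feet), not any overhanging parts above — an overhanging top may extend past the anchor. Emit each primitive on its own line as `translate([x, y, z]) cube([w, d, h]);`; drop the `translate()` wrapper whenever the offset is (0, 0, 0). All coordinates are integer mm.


translate([147, 178, 413]) cube([256, 342, 27]);
translate([147, 178, 0]) cube([30, 30, 413]);
translate([373, 178, 0]) cube([30, 30, 413]);
translate([147, 490, 0]) cube([30, 30, 413]);
translate([373, 490, 0]) cube([30, 30, 413]);


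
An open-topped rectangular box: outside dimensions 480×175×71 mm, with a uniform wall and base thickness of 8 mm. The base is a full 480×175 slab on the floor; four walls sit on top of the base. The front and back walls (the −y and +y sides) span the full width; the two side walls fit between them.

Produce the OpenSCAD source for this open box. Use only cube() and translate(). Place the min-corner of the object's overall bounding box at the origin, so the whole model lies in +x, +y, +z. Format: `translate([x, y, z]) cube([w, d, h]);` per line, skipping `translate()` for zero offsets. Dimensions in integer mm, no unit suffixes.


cube([480, 175, 8]);
translate([0, 0, 8]) cube([480, 8, 63]);
translate([0, 167, 8]) cube([480, 8, 63]);
translate([0, 8, 8]) cube([8, 159, 63]);
translate([472, 8, 8]) cube([8, 159, 63]);


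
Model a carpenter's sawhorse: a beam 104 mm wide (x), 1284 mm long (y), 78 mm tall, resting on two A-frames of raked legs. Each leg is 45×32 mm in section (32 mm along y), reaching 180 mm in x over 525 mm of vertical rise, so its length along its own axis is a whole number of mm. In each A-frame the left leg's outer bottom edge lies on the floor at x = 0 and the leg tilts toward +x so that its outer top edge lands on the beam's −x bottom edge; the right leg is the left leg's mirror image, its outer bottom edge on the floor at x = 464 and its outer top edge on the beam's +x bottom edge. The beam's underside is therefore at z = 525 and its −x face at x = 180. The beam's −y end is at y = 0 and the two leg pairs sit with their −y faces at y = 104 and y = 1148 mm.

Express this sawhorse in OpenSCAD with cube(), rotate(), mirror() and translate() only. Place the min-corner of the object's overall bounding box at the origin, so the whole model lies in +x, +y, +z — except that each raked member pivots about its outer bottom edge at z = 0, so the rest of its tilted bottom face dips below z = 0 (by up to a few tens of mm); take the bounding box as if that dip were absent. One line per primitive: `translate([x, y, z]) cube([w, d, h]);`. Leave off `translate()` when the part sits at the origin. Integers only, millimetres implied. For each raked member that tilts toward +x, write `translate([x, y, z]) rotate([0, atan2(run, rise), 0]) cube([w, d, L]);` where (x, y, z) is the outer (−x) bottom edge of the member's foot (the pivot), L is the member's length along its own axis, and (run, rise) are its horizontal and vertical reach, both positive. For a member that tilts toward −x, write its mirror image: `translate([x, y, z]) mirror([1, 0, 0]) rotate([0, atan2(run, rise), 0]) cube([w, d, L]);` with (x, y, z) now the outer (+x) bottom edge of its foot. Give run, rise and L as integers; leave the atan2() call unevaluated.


// leg length = √(180² + 525²) = 555
// right-leg outer foot x = 2·180 + 104 = 464
// beam min-corner = (180, 0, 525)
translate([180, 0, 525]) cube([104, 1284, 78]);
translate([0, 104, 0]) rotate([0, atan2(180, 525), 0]) cube([45, 32, 555]);
translate([464, 104, 0]) mirror([1, 0, 0]) rotate([0, atan2(180, 525), 0]) cube([45, 32, 555]);
translate([0, 1148, 0]) rotate([0, atan2(180, 525), 0]) cube([45, 32, 555]);
translate([464, 1148, 0]) mirror([1, 0, 0]) rotate([0, atan2(180, 525), 0]) cube([45, 32, 555]);


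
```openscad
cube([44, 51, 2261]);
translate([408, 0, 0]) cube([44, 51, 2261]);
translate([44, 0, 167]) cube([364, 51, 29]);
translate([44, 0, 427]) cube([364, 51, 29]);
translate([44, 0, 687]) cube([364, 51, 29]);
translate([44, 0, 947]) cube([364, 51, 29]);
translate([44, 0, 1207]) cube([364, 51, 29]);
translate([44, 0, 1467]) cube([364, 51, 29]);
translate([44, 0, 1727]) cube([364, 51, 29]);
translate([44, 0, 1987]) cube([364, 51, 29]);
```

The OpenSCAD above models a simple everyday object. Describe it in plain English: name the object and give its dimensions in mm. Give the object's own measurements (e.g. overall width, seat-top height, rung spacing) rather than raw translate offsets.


A straight ladder. Two 44×51 mm vertical rails, 2261 mm tall, stand 452 mm apart (outside-to-outside) with their front faces coplanar on the −y side. 8 rungs, each 51 mm deep and 29 mm tall, span between the inner faces of the rails, front faces flush with the rails. The lowest rung's underside is at z = 167 mm and rungs are spaced 260 mm apart (underside to underside).


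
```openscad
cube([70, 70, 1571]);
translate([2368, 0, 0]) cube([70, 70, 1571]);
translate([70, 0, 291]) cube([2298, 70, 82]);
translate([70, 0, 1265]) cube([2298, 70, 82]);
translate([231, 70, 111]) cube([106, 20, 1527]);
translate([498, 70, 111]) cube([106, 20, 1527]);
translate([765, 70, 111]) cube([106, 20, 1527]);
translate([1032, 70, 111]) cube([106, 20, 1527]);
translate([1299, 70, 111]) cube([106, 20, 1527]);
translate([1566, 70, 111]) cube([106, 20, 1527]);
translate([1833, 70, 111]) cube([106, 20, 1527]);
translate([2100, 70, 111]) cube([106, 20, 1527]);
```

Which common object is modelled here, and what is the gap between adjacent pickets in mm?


A fence section. The picket gap is 161 mm.

Two posts, two rails, 8 pickets — a fence section. Span 2298 mm holds 8 pickets of 106 mm with 9 equal gaps: ⌊(2298 − 8·106) / 9⌋ = 161 mm.


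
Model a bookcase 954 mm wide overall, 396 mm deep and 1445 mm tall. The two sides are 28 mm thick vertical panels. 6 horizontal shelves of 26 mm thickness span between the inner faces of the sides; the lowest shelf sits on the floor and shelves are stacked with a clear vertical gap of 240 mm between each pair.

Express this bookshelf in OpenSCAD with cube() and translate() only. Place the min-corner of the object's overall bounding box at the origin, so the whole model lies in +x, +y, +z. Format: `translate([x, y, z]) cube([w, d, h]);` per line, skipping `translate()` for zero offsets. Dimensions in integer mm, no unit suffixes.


cube([28, 396, 1445]);
translate([926, 0, 0]) cube([28, 396, 1445]);
translate([28, 0, 0]) cube([898, 396, 26]);
translate([28, 0, 266]) cube([898, 396, 26]);
translate([28, 0, 532]) cube([898, 396, 26]);
translate([28, 0, 798]) cube([898, 396, 26]);
translate([28, 0, 1064]) cube([898, 396, 26]);
translate([28, 0, 1330]) cube([898, 396, 26]);


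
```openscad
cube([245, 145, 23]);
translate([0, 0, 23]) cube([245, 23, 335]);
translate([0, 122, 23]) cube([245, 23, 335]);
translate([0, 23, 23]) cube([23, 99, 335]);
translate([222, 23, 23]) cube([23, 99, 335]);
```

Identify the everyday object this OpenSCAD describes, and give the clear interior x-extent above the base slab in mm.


An open box. The internal width is 199 mm.

A 245×145 base slab with four walls standing on it — an open box. The base is 245 mm wide and the walls are 23 mm thick, so the internal width is 245 − 2 × 23 = 199 mm.


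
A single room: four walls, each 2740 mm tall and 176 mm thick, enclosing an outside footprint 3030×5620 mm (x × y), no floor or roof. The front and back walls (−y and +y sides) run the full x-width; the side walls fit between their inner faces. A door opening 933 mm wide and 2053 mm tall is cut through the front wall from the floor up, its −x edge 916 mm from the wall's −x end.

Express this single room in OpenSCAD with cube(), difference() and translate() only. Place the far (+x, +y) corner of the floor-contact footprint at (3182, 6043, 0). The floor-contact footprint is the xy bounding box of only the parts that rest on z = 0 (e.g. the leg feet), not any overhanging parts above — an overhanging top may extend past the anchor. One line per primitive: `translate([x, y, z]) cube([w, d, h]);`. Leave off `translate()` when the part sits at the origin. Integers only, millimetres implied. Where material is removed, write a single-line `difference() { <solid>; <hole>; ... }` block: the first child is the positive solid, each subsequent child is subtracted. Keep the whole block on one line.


difference() { translate([152, 423, 0]) cube([3030, 176, 2740]); translate([1068, 423, 0]) cube([933, 176, 2053]); }
translate([152, 5867, 0]) cube([3030, 176, 2740]);
translate([152, 599, 0]) cube([176, 5268, 2740]);
translate([3006, 599, 0]) cube([176, 5268, 2740]);


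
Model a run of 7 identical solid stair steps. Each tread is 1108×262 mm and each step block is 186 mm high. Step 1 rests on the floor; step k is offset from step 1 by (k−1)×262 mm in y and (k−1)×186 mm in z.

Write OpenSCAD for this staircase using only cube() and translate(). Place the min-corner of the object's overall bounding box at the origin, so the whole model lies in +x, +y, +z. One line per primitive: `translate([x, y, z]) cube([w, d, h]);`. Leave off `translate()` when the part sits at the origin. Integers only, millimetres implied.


cube([1108, 262, 186]);
translate([0, 262, 186]) cube([1108, 262, 186]);
translate([0, 524, 372]) cube([1108, 262, 186]);
translate([0, 786, 558]) cube([1108, 262, 186]);
translate([0, 1048, 744]) cube([1108, 262, 186]);
translate([0, 1310, 930]) cube([1108, 262, 186]);
translate([0, 1572, 1116]) cube([1108, 262, 186]);
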